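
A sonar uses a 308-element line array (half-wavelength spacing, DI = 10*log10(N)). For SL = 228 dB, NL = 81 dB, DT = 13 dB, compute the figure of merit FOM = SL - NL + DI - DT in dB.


Step 1: DI = 10*log10(308) = 24.89 dB
Step 2: FOM = SL - NL + DI - DT = 228 - 81 + 24.89 - 13 = 158.89

158.89 dB


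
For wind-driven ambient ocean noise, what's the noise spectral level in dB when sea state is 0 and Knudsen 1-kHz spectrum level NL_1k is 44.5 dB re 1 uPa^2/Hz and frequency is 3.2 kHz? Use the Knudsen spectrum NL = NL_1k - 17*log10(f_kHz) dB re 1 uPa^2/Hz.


35.91 dB


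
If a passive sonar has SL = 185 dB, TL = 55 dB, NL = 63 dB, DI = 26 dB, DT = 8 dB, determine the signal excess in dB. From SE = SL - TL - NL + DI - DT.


SE = SL - TL - NL + DI - DT = 185 - 55 - 63 + 26 - 8 = 85

85 dB


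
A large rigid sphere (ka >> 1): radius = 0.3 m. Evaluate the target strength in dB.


TS = 10*log10(0.3^2 / 4) = 10*log10(0.0225) = -16.48

-16.48 dB


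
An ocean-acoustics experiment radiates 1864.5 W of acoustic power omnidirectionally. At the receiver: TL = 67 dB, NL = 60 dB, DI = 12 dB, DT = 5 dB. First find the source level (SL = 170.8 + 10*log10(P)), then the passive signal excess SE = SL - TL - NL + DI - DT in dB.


Step 1: SL = 170.8 + 10*log10(1864.5) = 203.51 dB
Step 2: SE = SL - TL - NL + DI - DT = 203.51 - 67 - 60 + 12 - 5 = 83.51

83.51 dB


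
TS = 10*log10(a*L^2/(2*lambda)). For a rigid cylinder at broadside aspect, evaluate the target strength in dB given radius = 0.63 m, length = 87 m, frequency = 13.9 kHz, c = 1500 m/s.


lambda = 1500/13900 = 0.10791 m
TS = 10*log10(0.63*87^2/(2*0.10791)) = 43.44

43.44 dB


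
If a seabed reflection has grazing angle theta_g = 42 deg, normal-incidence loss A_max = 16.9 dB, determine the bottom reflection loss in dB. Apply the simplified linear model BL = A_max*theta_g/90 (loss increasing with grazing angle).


BL = A_max * theta_g / 90 = 16.9 * 42 / 90 = 7.89

7.89 dB


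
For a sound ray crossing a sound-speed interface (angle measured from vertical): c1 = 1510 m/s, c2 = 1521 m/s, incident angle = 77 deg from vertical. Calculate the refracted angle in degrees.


sin(theta2) = (c2/c1)*sin(theta1) = (1521/1510)*sin(77 deg) = 0.98147
theta2 = arcsin(0.98147) = 78.95

78.95 deg


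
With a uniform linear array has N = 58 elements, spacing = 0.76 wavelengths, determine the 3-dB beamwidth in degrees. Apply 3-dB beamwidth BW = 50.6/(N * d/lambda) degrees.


BW = 50.6 / (58 * 0.76) = 50.6 / 44.08 = 1.15

1.15 deg


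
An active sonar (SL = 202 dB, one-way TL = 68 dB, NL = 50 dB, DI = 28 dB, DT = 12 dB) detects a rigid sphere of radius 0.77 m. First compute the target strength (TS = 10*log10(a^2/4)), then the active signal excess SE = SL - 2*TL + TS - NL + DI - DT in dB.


Step 1: TS = 10*log10(0.77^2/4) = -8.29 dB
Step 2: SE = SL - 2*TL + TS - NL + DI - DT = 202 - 2*68 + (-8.29) - 50 + 28 - 12 = 23.71

23.71 dB


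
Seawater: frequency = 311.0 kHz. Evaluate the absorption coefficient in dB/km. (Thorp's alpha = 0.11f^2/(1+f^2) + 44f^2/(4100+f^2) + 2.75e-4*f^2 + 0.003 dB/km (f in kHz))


68.922 dB/km


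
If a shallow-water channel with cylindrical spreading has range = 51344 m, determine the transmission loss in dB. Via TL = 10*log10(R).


TL = 10*log10(51344) = 47.1

47.1 dB


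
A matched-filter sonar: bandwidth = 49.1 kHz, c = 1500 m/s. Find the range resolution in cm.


dR = c/(2*BW) = 1500 / (2 * 49.1e3) = 0.0153 m = 1.53 cm

1.53 cm


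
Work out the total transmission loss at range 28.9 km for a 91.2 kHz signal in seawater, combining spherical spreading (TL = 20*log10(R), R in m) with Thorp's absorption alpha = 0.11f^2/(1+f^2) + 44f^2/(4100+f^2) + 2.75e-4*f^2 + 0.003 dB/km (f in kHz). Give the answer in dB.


1010.33 dB


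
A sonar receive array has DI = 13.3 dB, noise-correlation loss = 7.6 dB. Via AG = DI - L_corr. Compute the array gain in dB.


AG = DI - L_corr = 13.3 - 7.6 = 5.7

5.7 dB


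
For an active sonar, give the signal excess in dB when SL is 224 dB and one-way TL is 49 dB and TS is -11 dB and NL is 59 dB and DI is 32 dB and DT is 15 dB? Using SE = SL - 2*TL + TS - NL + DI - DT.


SE = SL - 2*TL + TS - NL + DI - DT = 224 - 2*49 + (-11) - 59 + 32 - 15 = 73

73 dB


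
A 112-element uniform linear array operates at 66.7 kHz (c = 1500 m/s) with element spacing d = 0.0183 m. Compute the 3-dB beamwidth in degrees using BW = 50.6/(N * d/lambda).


0.56 deg


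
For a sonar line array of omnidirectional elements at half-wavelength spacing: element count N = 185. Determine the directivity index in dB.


DI = 10*log10(185) = 22.67

22.67 dB


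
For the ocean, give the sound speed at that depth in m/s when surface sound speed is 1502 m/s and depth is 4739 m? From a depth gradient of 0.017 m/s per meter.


1582.563 m/s


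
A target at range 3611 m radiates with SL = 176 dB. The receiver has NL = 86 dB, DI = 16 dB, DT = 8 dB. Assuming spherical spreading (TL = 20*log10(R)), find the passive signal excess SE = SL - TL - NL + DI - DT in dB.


Step 1: TL = 20*log10(3611) = 71.15 dB
Step 2: SE = 176 - 71.15 - 86 + 16 - 8 = 26.85

26.85 dB


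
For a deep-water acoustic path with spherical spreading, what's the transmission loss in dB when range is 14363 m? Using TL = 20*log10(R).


83.14 dB


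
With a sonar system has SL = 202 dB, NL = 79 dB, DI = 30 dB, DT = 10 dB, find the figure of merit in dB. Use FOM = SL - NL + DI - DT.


FOM = SL - NL + DI - DT = 202 - 79 + 30 - 10 = 143

143 dB


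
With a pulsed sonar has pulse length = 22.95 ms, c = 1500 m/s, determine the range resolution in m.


dR = c*tau/2 = 1500 * 22.95e-3 / 2 = 17.2125

17.2125 m


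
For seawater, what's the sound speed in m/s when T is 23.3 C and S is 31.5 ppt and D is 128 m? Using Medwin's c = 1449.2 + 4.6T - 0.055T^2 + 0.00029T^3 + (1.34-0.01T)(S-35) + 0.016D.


c = 1449.2 + 4.6*23.3 - 0.055*23.3^2 + 0.00029*23.3^3 + (1.34 - 0.01*23.3)*(31.5 - 35) + 0.016*128 = 1528.36

1528.36 m/s


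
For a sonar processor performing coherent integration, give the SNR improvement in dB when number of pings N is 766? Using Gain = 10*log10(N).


Gain = 10*log10(766) = 28.84

28.84 dB


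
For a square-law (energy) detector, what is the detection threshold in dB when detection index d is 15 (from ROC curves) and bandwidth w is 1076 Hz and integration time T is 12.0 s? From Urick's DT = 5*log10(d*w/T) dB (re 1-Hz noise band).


15.64 dB


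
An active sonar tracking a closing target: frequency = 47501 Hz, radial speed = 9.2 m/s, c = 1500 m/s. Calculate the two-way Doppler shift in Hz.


fd = 2*f*v/c = 2 * 47501 * 9.2 / 1500 = 582.68

582.68 Hz


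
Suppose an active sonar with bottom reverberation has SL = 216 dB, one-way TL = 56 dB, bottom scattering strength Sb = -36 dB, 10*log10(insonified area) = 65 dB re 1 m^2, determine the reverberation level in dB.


RL = SL - 2*TL + Sb + 10*log10(A) = 216 - 2*56 + (-36) + 65 = 133

133 dB


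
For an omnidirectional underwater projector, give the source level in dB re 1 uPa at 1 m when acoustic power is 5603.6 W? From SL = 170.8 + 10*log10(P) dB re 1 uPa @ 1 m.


208.28 dB


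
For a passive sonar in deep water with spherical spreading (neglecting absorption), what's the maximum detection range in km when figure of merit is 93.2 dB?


45.71 km


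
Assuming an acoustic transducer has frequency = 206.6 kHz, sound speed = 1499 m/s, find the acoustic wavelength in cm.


0.73 cm


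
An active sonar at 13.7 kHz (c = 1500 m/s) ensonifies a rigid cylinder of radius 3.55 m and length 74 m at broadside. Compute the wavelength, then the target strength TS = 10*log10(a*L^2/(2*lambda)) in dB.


Step 1: lambda = c/f = 1500/13700 = 0.10949 m
Step 2: TS = 10*log10(a*L^2/(2*lambda)) = 10*log10(3.55*74^2/(2*0.10949)) = 49.48

49.48 dB


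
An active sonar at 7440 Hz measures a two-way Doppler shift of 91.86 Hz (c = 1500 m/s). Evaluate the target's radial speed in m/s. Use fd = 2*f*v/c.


From fd = 2*f*v/c, v = c*fd/(2*f) = 1500 * 91.86 / (2*7440) = 9.26

9.26 m/s


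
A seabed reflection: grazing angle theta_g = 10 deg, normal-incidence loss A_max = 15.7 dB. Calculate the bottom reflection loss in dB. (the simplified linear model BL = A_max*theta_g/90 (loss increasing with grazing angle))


BL = A_max * theta_g / 90 = 15.7 * 10 / 90 = 1.74

1.74 dB


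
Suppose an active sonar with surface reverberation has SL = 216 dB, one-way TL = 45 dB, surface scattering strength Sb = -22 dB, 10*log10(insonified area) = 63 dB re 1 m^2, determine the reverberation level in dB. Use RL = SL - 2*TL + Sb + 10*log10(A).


167 dB


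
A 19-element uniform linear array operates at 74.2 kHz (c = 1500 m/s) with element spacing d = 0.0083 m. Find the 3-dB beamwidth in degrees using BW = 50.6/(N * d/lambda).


Step 1: lambda = 1500/74200 = 0.02022 m
Step 2: d/lambda = 0.0083/0.02022 = 0.4105
Step 3: BW = 50.6/(N * d/lambda) = 50.6/(19 * 0.4105) = 6.49

6.49 deg


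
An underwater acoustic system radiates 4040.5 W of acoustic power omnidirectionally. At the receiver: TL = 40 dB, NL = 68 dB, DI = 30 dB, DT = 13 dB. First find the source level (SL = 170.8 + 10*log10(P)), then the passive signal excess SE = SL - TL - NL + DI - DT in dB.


Step 1: SL = 170.8 + 10*log10(4040.5) = 206.86 dB
Step 2: SE = SL - TL - NL + DI - DT = 206.86 - 40 - 68 + 30 - 13 = 115.86

115.86 dB


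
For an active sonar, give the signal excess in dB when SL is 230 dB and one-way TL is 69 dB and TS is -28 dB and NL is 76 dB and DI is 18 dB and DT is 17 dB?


SE = SL - 2*TL + TS - NL + DI - DT = 230 - 2*69 + (-28) - 76 + 18 - 17 = -11

-11 dB


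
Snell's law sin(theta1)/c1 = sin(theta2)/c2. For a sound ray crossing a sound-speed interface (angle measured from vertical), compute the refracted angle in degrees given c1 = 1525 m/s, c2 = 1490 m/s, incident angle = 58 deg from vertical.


sin(theta2) = (c2/c1)*sin(theta1) = (1490/1525)*sin(58 deg) = 0.82858
theta2 = arcsin(0.82858) = 55.95

55.95 deg


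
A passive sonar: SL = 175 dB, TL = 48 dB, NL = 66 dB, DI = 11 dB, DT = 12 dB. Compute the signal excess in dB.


SE = SL - TL - NL + DI - DT = 175 - 48 - 66 + 11 - 12 = 60

60 dB


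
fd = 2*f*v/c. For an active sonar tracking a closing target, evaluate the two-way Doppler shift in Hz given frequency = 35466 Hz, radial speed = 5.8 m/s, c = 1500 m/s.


fd = 2*f*v/c = 2 * 35466 * 5.8 / 1500 = 274.27

274.27 Hz


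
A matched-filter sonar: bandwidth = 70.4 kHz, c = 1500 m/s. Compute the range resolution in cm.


dR = c/(2*BW) = 1500 / (2 * 70.4e3) = 0.0107 m = 1.07 cm

1.07 cm


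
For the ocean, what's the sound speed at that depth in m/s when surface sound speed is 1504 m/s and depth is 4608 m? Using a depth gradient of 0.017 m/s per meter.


1582.336 m/s


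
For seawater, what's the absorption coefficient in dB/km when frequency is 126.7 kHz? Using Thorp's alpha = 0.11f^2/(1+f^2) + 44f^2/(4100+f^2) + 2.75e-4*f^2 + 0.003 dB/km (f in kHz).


39.576 dB/km


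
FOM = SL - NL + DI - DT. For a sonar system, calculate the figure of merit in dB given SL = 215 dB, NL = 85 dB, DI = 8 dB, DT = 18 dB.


120 dB


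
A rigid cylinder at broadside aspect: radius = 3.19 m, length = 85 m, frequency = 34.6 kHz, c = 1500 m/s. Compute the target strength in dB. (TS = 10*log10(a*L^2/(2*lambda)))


lambda = 1500/34600 = 0.04335 m
TS = 10*log10(3.19*85^2/(2*0.04335)) = 54.25

54.25 dB


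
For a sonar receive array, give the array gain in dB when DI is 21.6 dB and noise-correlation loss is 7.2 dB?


AG = DI - L_corr = 21.6 - 7.2 = 14.4

14.4 dB


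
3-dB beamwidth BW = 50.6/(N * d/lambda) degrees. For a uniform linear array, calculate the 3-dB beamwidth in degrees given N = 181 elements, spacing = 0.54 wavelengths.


BW = 50.6 / (181 * 0.54) = 50.6 / 97.74 = 0.52

0.52 deg


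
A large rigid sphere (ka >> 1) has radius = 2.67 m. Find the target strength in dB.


TS = 10*log10(2.67^2 / 4) = 10*log10(1.782225) = 2.51

2.51 dB


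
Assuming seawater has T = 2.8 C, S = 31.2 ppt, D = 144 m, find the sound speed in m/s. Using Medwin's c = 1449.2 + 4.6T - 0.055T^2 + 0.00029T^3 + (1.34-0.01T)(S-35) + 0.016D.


c = 1449.2 + 4.6*2.8 - 0.055*2.8^2 + 0.00029*2.8^3 + (1.34 - 0.01*2.8)*(31.2 - 35) + 0.016*144 = 1458.97

1458.97 m/s


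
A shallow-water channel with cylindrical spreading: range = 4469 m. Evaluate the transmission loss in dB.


TL = 10*log10(4469) = 36.5

36.5 dB


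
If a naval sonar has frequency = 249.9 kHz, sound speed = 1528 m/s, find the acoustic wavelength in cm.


0.61 cm


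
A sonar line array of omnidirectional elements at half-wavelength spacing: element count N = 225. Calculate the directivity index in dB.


23.52 dB


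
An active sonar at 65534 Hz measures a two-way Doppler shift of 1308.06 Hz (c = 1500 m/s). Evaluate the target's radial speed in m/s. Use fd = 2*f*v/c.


From fd = 2*f*v/c, v = c*fd/(2*f) = 1500 * 1308.06 / (2*65534) = 14.97

14.97 m/s


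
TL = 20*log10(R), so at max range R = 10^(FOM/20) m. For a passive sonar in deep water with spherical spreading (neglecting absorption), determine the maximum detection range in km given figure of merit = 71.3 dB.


At max range FOM = TL, so 20*log10(R) = 71.3
R = 10^(71.3/20) = 3672.82 m = 3.67 km

3.67 km


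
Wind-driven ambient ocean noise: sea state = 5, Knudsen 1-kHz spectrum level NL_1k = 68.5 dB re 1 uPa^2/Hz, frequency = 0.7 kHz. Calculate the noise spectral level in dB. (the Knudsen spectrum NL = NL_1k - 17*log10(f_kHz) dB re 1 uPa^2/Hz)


NL = NL_1k - 17*log10(f_kHz) = 68.5 - 17*log10(0.7) = 68.5 - (-2.63) = 71.13

71.13 dB


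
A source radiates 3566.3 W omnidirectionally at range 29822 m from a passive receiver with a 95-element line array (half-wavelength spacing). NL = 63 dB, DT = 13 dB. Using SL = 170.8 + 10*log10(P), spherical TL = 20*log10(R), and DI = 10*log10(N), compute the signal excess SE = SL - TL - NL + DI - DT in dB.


Step 1: SL = 170.8 + 10*log10(3566.3) = 206.32 dB
Step 2: TL = 20*log10(29822) = 89.49 dB
Step 3: DI = 10*log10(95) = 19.78 dB
Step 4: SE = SL - TL - NL + DI - DT = 206.32 - 89.49 - 63 + 19.78 - 13 = 60.61

60.61 dB


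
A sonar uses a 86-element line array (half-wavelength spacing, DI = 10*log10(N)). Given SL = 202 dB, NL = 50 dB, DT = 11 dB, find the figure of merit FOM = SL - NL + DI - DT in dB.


160.34 dB


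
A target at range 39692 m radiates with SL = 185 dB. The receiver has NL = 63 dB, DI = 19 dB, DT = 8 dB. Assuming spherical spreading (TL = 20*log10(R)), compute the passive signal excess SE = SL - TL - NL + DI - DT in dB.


41.03 dB


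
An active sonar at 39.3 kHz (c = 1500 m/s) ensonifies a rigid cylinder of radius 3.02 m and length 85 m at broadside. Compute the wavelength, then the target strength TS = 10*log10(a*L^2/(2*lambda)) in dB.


Step 1: lambda = c/f = 1500/39300 = 0.03817 m
Step 2: TS = 10*log10(a*L^2/(2*lambda)) = 10*log10(3.02*85^2/(2*0.03817)) = 54.56

54.56 dB


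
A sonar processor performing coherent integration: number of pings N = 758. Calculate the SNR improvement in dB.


28.8 dB


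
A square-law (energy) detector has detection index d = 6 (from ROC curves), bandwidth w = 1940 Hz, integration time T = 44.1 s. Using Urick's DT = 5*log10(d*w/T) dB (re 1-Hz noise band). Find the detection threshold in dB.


DT = 5*log10(d*w/T) = 5*log10(6 * 1940 / 44.1) = 5*log10(263.95) = 12.11

12.11 dB


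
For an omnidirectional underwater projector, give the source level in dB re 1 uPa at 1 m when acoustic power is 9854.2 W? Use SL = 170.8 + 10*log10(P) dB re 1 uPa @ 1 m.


SL = 170.8 + 10*log10(9854.2) = 170.8 + 39.94 = 210.74

210.74 dB


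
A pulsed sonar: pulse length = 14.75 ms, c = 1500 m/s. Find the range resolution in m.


11.0625 m


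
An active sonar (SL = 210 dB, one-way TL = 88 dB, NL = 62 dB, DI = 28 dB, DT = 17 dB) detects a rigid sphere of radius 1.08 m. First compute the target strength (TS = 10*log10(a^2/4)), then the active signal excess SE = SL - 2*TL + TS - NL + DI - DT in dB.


Step 1: TS = 10*log10(1.08^2/4) = -5.35 dB
Step 2: SE = SL - 2*TL + TS - NL + DI - DT = 210 - 2*88 + (-5.35) - 62 + 28 - 17 = -22.35

-22.35 dB


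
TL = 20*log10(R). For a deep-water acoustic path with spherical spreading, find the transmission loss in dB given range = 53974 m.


94.64 dB


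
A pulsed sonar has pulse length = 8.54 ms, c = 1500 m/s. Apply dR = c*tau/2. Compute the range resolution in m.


dR = c*tau/2 = 1500 * 8.54e-3 / 2 = 6.405

6.405 m


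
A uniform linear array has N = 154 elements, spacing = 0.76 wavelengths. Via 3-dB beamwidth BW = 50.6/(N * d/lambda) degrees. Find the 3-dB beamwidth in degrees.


BW = 50.6 / (154 * 0.76) = 50.6 / 117.04 = 0.43

0.43 deg


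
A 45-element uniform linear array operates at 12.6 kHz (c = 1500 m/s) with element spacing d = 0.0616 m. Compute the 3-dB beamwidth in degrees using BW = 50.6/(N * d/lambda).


2.17 deg


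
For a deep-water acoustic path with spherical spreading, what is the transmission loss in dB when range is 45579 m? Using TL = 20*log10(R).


TL = 20*log10(45579) = 93.18

93.18 dB


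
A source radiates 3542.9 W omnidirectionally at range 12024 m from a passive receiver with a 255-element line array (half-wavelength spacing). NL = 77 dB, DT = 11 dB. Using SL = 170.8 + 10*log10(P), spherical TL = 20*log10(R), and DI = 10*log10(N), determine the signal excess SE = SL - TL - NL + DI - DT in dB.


Step 1: SL = 170.8 + 10*log10(3542.9) = 206.29 dB
Step 2: TL = 20*log10(12024) = 81.6 dB
Step 3: DI = 10*log10(255) = 24.07 dB
Step 4: SE = SL - TL - NL + DI - DT = 206.29 - 81.6 - 77 + 24.07 - 11 = 60.76

60.76 dB


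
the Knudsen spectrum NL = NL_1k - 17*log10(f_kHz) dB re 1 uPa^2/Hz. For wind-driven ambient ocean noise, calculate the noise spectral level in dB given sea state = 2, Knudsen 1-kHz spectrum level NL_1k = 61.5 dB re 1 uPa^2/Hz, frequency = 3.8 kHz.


51.64 dB


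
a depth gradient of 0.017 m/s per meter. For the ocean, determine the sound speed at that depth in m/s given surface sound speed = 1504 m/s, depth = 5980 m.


c = 1504 + 0.017 * 5980 = 1605.66

1605.66 m/s


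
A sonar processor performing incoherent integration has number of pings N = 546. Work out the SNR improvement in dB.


13.69 dB


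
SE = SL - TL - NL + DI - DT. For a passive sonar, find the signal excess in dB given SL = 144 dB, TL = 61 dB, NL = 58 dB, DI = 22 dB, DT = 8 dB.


39 dB


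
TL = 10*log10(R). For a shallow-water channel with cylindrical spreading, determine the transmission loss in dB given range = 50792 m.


47.06 dB


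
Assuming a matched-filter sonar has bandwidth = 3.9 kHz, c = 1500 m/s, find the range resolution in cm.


19.23 cm


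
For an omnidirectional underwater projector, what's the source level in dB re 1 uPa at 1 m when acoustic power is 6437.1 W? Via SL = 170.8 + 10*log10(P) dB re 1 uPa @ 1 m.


208.89 dB


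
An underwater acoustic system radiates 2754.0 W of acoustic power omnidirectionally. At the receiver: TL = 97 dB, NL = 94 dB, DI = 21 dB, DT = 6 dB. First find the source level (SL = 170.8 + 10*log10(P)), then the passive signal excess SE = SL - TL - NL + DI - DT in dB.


Step 1: SL = 170.8 + 10*log10(2754.0) = 205.2 dB
Step 2: SE = SL - TL - NL + DI - DT = 205.2 - 97 - 94 + 21 - 6 = 29.2

29.2 dB


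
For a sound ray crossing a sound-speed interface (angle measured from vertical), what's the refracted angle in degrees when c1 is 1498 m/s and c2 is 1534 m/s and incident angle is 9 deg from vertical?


sin(theta2) = (c2/c1)*sin(theta1) = (1534/1498)*sin(9 deg) = 0.16019
theta2 = arcsin(0.16019) = 9.22

9.22 deg


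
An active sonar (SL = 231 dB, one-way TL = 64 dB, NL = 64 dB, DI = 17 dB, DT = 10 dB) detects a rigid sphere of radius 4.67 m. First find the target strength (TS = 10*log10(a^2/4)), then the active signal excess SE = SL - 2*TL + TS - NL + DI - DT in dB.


Step 1: TS = 10*log10(4.67^2/4) = 7.37 dB
Step 2: SE = SL - 2*TL + TS - NL + DI - DT = 231 - 2*64 + (7.37) - 64 + 17 - 10 = 53.37

53.37 dB


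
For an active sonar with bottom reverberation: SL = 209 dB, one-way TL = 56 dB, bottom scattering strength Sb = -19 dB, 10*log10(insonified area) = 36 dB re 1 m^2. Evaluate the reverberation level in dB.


RL = SL - 2*TL + Sb + 10*log10(A) = 209 - 2*56 + (-19) + 36 = 114

114 dB


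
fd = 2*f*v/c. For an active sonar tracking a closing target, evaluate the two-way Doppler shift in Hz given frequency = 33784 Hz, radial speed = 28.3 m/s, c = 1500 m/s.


fd = 2*f*v/c = 2 * 33784 * 28.3 / 1500 = 1274.78

1274.78 Hz


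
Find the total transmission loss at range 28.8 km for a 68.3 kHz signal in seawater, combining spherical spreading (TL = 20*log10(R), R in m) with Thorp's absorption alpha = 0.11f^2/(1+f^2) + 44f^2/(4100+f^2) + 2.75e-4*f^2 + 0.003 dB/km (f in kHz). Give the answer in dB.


803.82 dB


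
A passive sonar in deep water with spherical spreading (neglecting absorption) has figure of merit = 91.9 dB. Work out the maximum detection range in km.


39.36 km


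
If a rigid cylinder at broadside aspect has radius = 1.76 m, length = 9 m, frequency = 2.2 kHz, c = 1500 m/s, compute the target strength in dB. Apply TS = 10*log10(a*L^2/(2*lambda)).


lambda = 1500/2200 = 0.68182 m
TS = 10*log10(1.76*9^2/(2*0.68182)) = 20.19

20.19 dB


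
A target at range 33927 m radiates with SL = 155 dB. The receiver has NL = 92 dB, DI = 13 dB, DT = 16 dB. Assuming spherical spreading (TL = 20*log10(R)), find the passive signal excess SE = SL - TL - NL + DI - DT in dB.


Step 1: TL = 20*log10(33927) = 90.61 dB
Step 2: SE = 155 - 90.61 - 92 + 13 - 16 = -30.61

-30.61 dB


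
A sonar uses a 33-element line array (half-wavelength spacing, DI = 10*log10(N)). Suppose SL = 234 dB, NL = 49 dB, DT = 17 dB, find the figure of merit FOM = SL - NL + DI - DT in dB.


183.19 dB


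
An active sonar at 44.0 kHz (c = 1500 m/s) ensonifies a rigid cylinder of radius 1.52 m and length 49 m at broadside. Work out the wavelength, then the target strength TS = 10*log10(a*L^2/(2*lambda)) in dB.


Step 1: lambda = c/f = 1500/44000 = 0.03409 m
Step 2: TS = 10*log10(a*L^2/(2*lambda)) = 10*log10(1.52*49^2/(2*0.03409)) = 47.29

47.29 dB


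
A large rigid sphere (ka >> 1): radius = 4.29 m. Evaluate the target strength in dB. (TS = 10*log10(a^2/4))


TS = 10*log10(4.29^2 / 4) = 10*log10(4.601025) = 6.63

6.63 dB


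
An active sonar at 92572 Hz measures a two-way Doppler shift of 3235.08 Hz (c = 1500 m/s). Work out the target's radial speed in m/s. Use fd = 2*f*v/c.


From fd = 2*f*v/c, v = c*fd/(2*f) = 1500 * 3235.08 / (2*92572) = 26.21

26.21 m/s


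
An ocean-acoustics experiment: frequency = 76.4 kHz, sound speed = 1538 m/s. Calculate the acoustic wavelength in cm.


lambda = c/f = 1538 / 76400 = 0.0201 m = 2.01 cm

2.01 cm


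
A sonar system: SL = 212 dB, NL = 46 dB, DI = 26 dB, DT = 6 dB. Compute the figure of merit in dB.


186 dB


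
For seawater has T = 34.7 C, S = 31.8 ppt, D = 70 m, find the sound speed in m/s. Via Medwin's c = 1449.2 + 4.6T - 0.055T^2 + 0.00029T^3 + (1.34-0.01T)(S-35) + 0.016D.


1552.65 m/s


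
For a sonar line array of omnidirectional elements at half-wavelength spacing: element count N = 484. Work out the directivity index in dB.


DI = 10*log10(484) = 26.85

26.85 dB


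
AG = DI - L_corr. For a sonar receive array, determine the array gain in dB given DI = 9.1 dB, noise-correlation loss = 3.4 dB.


AG = DI - L_corr = 9.1 - 3.4 = 5.7

5.7 dB


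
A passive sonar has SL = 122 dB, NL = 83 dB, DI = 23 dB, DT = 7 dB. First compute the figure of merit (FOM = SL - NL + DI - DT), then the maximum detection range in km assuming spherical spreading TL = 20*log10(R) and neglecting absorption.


Step 1: FOM = SL - NL + DI - DT = 122 - 83 + 23 - 7 = 55 dB
Step 2: at max range FOM = TL = 20*log10(R), so R = 10^(55/20) = 562.34 m = 0.56 km

0.56 km


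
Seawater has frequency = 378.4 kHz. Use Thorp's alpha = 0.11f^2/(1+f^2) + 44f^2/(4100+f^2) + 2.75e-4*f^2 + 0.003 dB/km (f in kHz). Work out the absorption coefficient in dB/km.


f^2 = 143186.56
alpha = 0.11*143186.56/(1+143186.56) + 44*143186.56/(4100+143186.56) + 2.75e-4*143186.56 + 0.003 = 82.264

82.264 dB/km


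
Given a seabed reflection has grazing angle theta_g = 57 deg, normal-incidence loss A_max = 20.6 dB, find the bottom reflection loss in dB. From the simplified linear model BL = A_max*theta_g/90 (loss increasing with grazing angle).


13.05 dB


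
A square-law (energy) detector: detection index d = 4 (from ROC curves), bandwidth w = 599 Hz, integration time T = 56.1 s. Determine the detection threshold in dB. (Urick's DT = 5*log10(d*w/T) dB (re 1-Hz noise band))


DT = 5*log10(d*w/T) = 5*log10(4 * 599 / 56.1) = 5*log10(42.71) = 8.15

8.15 dB


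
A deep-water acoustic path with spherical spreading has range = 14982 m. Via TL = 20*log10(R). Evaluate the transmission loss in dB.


TL = 20*log10(14982) = 83.51

83.51 dB


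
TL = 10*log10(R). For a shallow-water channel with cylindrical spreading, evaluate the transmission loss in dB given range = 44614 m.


TL = 10*log10(44614) = 46.49

46.49 dB


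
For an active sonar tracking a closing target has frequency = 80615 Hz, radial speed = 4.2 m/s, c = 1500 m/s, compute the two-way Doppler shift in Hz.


451.44 Hz


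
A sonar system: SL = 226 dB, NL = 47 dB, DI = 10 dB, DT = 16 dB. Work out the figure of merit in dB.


FOM = SL - NL + DI - DT = 226 - 47 + 10 - 16 = 173

173 dB


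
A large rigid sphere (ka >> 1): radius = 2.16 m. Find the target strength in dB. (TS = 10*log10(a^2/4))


TS = 10*log10(2.16^2 / 4) = 10*log10(1.1664) = 0.67

0.67 dB


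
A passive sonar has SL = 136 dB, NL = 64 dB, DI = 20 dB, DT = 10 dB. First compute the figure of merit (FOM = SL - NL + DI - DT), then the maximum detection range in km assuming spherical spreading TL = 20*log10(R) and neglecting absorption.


Step 1: FOM = SL - NL + DI - DT = 136 - 64 + 20 - 10 = 82 dB
Step 2: at max range FOM = TL = 20*log10(R), so R = 10^(82/20) = 12589.25 m = 12.59 km

12.59 km


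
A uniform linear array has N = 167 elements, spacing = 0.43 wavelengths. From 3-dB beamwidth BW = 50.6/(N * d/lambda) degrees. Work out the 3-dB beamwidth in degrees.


BW = 50.6 / (167 * 0.43) = 50.6 / 71.81 = 0.7

0.7 deg


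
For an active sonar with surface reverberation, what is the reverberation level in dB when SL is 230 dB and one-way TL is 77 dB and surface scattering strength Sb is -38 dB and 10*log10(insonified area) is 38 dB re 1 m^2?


RL = SL - 2*TL + Sb + 10*log10(A) = 230 - 2*77 + (-38) + 38 = 76

76 dB


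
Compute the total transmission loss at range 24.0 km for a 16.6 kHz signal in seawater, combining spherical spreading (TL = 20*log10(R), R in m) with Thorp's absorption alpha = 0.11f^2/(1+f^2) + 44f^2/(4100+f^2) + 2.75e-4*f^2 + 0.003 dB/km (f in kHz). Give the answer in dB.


158.63 dB


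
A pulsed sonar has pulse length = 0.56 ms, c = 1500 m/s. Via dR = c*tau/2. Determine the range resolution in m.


dR = c*tau/2 = 1500 * 0.56e-3 / 2 = 0.42

0.42 m


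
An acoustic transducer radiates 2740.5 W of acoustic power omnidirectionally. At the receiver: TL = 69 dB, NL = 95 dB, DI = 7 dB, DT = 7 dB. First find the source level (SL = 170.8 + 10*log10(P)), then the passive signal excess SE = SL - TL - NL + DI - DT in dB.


Step 1: SL = 170.8 + 10*log10(2740.5) = 205.18 dB
Step 2: SE = SL - TL - NL + DI - DT = 205.18 - 69 - 95 + 7 - 7 = 41.18

41.18 dB


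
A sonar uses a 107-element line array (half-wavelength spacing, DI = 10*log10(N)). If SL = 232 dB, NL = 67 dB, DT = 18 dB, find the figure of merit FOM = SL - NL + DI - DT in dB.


Step 1: DI = 10*log10(107) = 20.29 dB
Step 2: FOM = SL - NL + DI - DT = 232 - 67 + 20.29 - 18 = 167.29

167.29 dB


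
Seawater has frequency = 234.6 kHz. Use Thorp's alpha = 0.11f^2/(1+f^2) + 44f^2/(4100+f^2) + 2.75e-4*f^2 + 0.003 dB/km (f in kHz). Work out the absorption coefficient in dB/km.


56.198 dB/km


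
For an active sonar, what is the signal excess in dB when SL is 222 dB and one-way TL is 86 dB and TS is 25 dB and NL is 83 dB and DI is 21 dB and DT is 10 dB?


SE = SL - 2*TL + TS - NL + DI - DT = 222 - 2*86 + (25) - 83 + 21 - 10 = 3

3 dB


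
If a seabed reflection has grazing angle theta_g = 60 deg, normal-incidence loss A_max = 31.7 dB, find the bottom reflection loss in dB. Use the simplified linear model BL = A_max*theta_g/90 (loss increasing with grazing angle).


BL = A_max * theta_g / 90 = 31.7 * 60 / 90 = 21.13

21.13 dB


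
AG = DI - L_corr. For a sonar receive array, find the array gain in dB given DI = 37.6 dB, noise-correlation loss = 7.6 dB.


30.0 dB


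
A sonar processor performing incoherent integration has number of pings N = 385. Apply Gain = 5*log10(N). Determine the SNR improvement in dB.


Gain = 5*log10(385) = 12.93

12.93 dB


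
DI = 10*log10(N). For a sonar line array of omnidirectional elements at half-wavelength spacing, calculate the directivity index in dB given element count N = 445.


26.48 dB


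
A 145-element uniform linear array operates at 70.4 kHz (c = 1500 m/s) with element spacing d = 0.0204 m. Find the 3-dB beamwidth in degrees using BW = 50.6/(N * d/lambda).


Step 1: lambda = 1500/70400 = 0.02131 m
Step 2: d/lambda = 0.0204/0.02131 = 0.9573
Step 3: BW = 50.6/(N * d/lambda) = 50.6/(145 * 0.9573) = 0.36

0.36 deg


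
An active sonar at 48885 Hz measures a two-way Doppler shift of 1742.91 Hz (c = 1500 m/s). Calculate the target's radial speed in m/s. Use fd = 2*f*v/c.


From fd = 2*f*v/c, v = c*fd/(2*f) = 1500 * 1742.91 / (2*48885) = 26.74

26.74 m/s


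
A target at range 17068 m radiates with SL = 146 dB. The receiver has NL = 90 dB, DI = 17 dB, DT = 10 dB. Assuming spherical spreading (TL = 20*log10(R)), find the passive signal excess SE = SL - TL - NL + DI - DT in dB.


Step 1: TL = 20*log10(17068) = 84.64 dB
Step 2: SE = 146 - 84.64 - 90 + 17 - 10 = -21.64

-21.64 dB


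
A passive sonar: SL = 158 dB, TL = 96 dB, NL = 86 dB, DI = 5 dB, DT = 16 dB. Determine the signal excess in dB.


-35 dB


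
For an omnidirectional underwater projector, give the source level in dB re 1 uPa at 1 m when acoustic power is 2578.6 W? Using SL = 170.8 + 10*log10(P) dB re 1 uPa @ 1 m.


204.91 dB


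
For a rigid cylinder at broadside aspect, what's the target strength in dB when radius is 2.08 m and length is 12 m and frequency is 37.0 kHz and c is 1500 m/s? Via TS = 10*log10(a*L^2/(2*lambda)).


35.68 dB


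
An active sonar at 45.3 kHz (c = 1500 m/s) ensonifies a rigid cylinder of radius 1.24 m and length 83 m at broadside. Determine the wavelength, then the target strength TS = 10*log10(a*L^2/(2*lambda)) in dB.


Step 1: lambda = c/f = 1500/45300 = 0.03311 m
Step 2: TS = 10*log10(a*L^2/(2*lambda)) = 10*log10(1.24*83^2/(2*0.03311)) = 51.11

51.11 dB


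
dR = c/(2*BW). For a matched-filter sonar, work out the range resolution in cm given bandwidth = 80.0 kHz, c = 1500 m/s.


0.94 cm


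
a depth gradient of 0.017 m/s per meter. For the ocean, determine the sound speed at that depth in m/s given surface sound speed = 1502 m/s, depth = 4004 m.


1570.068 m/s


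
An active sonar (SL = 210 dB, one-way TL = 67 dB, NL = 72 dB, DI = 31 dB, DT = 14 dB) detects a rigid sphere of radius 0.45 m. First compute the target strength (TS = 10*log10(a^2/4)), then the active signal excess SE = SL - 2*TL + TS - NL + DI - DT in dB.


Step 1: TS = 10*log10(0.45^2/4) = -12.96 dB
Step 2: SE = SL - 2*TL + TS - NL + DI - DT = 210 - 2*67 + (-12.96) - 72 + 31 - 14 = 8.04

8.04 dB


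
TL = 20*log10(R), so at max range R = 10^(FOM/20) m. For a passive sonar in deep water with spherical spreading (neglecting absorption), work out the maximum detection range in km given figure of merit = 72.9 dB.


At max range FOM = TL, so 20*log10(R) = 72.9
R = 10^(72.9/20) = 4415.7 m = 4.42 km

4.42 km


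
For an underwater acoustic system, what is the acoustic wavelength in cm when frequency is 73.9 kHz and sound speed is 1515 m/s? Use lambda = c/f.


lambda = c/f = 1515 / 73900 = 0.0205 m = 2.05 cm

2.05 cm


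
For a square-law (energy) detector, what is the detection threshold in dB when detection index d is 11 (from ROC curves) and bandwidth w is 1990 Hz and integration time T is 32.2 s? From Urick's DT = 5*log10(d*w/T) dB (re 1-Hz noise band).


DT = 5*log10(d*w/T) = 5*log10(11 * 1990 / 32.2) = 5*log10(679.81) = 14.16

14.16 dB


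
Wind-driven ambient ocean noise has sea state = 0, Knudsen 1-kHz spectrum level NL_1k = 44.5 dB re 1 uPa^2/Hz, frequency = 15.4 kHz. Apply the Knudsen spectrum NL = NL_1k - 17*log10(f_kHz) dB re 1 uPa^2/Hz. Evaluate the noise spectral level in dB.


NL = NL_1k - 17*log10(f_kHz) = 44.5 - 17*log10(15.4) = 44.5 - (20.19) = 24.31

24.31 dB


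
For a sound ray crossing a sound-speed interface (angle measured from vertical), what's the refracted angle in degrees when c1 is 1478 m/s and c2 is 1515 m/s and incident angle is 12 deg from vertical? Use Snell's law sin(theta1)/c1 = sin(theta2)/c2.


sin(theta2) = (c2/c1)*sin(theta1) = (1515/1478)*sin(12 deg) = 0.21312
theta2 = arcsin(0.21312) = 12.31

12.31 deg


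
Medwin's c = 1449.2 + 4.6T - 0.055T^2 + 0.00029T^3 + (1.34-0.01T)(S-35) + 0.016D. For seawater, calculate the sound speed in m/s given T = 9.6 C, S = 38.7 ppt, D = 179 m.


1496.01 m/s


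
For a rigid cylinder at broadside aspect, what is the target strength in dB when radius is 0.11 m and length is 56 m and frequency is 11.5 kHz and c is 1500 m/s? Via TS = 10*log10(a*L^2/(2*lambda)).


lambda = 1500/11500 = 0.13043 m
TS = 10*log10(0.11*56^2/(2*0.13043)) = 31.21

31.21 dB


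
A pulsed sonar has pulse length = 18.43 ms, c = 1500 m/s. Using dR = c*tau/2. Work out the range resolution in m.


dR = c*tau/2 = 1500 * 18.43e-3 / 2 = 13.8225

13.8225 m


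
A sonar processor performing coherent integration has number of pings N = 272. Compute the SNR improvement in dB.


24.35 dB


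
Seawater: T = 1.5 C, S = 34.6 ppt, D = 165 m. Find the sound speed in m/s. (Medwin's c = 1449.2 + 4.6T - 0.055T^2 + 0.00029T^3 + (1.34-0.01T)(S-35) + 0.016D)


c = 1449.2 + 4.6*1.5 - 0.055*1.5^2 + 0.00029*1.5^3 + (1.34 - 0.01*1.5)*(34.6 - 35) + 0.016*165 = 1458.09

1458.09 m/s


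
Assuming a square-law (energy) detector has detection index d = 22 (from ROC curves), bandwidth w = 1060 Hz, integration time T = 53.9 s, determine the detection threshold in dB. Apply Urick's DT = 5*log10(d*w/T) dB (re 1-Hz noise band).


DT = 5*log10(d*w/T) = 5*log10(22 * 1060 / 53.9) = 5*log10(432.65) = 13.18

13.18 dB


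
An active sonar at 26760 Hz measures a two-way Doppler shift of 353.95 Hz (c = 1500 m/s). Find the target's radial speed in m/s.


9.92 m/s


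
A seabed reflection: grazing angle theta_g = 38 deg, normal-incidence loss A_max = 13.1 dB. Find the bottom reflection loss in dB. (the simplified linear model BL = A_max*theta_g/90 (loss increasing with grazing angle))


5.53 dB


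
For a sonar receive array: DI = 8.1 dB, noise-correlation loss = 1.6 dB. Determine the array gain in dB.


AG = DI - L_corr = 8.1 - 1.6 = 6.5

6.5 dB


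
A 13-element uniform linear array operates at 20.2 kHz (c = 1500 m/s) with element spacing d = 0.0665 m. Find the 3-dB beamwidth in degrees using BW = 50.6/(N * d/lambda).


Step 1: lambda = 1500/20200 = 0.07426 m
Step 2: d/lambda = 0.0665/0.07426 = 0.8955
Step 3: BW = 50.6/(N * d/lambda) = 50.6/(13 * 0.8955) = 4.35

4.35 deg


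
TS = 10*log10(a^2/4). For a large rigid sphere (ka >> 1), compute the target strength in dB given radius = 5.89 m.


TS = 10*log10(5.89^2 / 4) = 10*log10(8.673025) = 9.38

9.38 dB


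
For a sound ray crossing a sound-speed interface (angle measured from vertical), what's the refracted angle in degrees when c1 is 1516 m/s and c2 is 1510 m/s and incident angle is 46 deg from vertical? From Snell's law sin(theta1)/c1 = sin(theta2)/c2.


45.77 deg


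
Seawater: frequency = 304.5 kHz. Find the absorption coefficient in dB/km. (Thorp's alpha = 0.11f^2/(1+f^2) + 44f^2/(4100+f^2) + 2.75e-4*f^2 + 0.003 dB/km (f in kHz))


f^2 = 92720.25
alpha = 0.11*92720.25/(1+92720.25) + 44*92720.25/(4100+92720.25) + 2.75e-4*92720.25 + 0.003 = 67.748

67.748 dB/km


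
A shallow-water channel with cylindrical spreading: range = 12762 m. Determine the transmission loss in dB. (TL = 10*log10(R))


TL = 10*log10(12762) = 41.06

41.06 dB


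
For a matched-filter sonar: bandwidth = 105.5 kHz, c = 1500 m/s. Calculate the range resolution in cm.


0.71 cm


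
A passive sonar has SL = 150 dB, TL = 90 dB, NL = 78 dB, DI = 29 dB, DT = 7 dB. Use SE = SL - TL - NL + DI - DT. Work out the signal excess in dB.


SE = SL - TL - NL + DI - DT = 150 - 90 - 78 + 29 - 7 = 4

4 dB


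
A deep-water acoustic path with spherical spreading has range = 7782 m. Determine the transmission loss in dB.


TL = 20*log10(7782) = 77.82

77.82 dB


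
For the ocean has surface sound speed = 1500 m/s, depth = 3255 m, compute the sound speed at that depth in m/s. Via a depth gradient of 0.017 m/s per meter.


c = 1500 + 0.017 * 3255 = 1555.335

1555.335 m/s


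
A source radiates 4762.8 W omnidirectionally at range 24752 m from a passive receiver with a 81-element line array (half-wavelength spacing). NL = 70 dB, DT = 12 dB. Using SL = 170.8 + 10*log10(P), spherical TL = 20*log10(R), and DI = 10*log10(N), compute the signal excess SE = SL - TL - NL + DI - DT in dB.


Step 1: SL = 170.8 + 10*log10(4762.8) = 207.58 dB
Step 2: TL = 20*log10(24752) = 87.87 dB
Step 3: DI = 10*log10(81) = 19.08 dB
Step 4: SE = SL - TL - NL + DI - DT = 207.58 - 87.87 - 70 + 19.08 - 12 = 56.79

56.79 dB


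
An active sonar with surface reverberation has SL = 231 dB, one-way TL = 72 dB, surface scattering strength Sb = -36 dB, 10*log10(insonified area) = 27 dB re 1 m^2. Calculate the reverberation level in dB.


78 dB


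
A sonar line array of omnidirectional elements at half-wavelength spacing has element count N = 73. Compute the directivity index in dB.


DI = 10*log10(73) = 18.63

18.63 dB


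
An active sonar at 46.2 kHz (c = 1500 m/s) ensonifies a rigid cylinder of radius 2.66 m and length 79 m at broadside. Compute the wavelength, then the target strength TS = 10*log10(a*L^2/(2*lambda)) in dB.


Step 1: lambda = c/f = 1500/46200 = 0.03247 m
Step 2: TS = 10*log10(a*L^2/(2*lambda)) = 10*log10(2.66*79^2/(2*0.03247)) = 54.08

54.08 dB


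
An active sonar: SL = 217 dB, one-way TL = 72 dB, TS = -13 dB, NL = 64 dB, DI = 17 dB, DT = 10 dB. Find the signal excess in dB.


SE = SL - 2*TL + TS - NL + DI - DT = 217 - 2*72 + (-13) - 64 + 17 - 10 = 3

3 dB


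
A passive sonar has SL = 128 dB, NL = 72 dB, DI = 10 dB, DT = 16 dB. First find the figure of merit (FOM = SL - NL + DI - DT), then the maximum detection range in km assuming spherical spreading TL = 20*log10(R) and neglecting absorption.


Step 1: FOM = SL - NL + DI - DT = 128 - 72 + 10 - 16 = 50 dB
Step 2: at max range FOM = TL = 20*log10(R), so R = 10^(50/20) = 316.23 m = 0.32 km

0.32 km


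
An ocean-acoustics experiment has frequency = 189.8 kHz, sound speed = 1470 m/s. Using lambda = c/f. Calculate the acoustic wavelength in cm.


0.77 cm


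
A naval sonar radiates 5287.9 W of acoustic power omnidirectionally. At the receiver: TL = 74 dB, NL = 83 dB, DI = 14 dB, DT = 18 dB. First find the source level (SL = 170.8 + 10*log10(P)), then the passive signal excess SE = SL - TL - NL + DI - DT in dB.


Step 1: SL = 170.8 + 10*log10(5287.9) = 208.03 dB
Step 2: SE = SL - TL - NL + DI - DT = 208.03 - 74 - 83 + 14 - 18 = 47.03

47.03 dB
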